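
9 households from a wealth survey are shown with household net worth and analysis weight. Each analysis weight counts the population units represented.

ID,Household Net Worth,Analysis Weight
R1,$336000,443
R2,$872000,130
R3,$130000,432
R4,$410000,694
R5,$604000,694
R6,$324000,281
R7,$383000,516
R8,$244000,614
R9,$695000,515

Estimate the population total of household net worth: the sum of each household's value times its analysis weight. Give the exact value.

1818497000

Weighted total = 1818497000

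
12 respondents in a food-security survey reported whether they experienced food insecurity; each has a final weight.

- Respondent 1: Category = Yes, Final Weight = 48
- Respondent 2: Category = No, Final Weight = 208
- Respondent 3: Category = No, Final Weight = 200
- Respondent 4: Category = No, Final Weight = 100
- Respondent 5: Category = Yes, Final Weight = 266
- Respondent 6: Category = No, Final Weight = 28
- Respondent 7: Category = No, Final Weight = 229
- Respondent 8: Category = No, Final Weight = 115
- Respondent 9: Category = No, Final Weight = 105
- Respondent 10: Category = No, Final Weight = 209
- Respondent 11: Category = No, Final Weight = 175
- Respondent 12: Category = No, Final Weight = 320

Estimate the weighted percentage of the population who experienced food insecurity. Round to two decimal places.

Sum of weights for 'Yes' = 48 + 266 = 314
Total weight = 48 + 208 + 200 + 100 + 266 + 28 + 229 + 115 + 105 + 209 + 175 + 320 = 2003
Weighted proportion = 314 / 2003 = 0.15676485 → 15.676485%

15.68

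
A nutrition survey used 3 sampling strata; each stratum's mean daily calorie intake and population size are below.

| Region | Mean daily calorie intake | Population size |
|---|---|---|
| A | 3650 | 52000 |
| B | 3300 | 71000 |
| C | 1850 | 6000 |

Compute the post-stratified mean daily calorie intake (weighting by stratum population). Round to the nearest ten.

3370

Σ Nₕ·x̄ₕ = 3650×52000 + 3300×71000 + 1850×6000
  = 189800000 + 234300000 + 11100000 = 435200000
Σ Nₕ = 52000 + 71000 + 6000 = 129000
Overall mean = 435200000 / 129000 = 3373.6434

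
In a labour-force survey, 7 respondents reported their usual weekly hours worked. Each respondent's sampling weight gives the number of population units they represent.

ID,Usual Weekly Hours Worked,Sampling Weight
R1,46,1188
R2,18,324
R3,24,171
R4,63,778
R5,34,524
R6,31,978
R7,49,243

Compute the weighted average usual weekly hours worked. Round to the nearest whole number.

Weighted sum = 46×1188 + 18×324 + 24×171 + 63×778 + 34×524 + 31×978 + 49×243
  = 54648 + 5832 + 4104 + 49014 + 17816 + 30318 + 11907 = 173639
Sum of weights = 1188 + 324 + 171 + 778 + 524 + 978 + 243 = 4206
Weighted mean = 173639 / 4206 = 41.283642

41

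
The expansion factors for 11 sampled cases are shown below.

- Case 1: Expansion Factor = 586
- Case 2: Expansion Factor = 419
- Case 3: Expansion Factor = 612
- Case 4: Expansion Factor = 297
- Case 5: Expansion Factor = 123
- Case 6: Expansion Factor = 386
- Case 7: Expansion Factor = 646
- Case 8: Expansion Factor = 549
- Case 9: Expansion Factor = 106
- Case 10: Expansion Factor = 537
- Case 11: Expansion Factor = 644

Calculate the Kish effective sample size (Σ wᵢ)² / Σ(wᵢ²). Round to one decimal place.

Σ wᵢ = 4905
Σ wᵢ² = 2578893
n_eff = 4905² / 2578893 = 24059025 / 2578893 = 9.3292064

9.3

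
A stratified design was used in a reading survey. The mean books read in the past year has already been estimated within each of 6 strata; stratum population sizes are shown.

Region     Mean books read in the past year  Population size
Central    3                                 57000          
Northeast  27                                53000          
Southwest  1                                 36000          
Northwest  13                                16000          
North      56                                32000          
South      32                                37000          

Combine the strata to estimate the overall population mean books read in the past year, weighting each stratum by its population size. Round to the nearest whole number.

Σ Nₕ·x̄ₕ = 3×57000 + 27×53000 + 1×36000 + 13×16000 + 56×32000 + 32×37000
  = 171000 + 1431000 + 36000 + 208000 + 1792000 + 1184000 = 4822000
Σ Nₕ = 231000
Overall mean = 4822000 / 231000 = 20.874459

21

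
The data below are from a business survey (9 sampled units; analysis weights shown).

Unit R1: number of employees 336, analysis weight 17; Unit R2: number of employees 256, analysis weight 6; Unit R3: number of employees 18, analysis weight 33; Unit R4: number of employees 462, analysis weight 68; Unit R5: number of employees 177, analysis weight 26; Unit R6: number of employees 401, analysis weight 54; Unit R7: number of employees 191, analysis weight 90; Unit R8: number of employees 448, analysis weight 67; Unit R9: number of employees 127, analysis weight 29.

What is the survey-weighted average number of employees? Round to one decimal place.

298.5

Weighted sum = 116403
Sum of weights = 390
Weighted mean = 116403 / 390 = 298.46923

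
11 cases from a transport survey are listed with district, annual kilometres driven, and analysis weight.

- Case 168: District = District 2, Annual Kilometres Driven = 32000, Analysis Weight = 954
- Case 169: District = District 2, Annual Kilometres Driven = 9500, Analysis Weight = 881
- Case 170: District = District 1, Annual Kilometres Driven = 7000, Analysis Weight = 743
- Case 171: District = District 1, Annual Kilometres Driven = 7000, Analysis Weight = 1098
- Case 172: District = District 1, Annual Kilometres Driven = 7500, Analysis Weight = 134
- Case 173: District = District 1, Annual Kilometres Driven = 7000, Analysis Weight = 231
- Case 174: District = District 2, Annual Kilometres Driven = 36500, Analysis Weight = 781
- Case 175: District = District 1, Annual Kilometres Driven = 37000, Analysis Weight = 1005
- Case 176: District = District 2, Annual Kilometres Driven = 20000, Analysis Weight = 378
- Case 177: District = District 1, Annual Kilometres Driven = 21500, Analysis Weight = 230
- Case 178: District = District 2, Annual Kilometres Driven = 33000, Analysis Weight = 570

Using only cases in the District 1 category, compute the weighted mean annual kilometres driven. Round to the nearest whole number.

16751

District 1 rows: 170, 171, 172, 173, 175, 177
Weighted sum = 7000×743 + 7000×1098 + 7500×134 + 7000×231 + 37000×1005 + 21500×230
  = 5201000 + 7686000 + 1005000 + 1617000 + 37185000 + 4945000 = 57639000
Sum of weights = 743 + 1098 + 134 + 231 + 1005 + 230 = 3441
Weighted mean = 57639000 / 3441 = 16750.654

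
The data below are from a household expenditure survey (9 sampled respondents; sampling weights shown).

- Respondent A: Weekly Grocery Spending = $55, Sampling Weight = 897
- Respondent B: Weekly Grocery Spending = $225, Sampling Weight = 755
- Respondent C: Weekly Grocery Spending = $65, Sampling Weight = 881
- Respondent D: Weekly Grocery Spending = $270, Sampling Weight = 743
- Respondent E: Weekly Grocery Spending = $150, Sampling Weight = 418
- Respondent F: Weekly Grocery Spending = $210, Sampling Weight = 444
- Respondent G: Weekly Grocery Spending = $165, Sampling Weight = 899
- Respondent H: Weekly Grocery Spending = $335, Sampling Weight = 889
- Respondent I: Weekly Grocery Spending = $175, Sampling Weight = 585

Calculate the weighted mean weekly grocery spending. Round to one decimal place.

181.5

Weighted sum = 55×897 + 225×755 + 65×881 + 270×743 + 150×418 + 210×444 + 165×899 + 335×889 + 175×585
  = 49335 + 169875 + 57265 + 200610 + 62700 + 93240 + 148335 + 297815 + 102375 = 1181550
Sum of weights = 6511
Weighted mean = 1181550 / 6511 = 181.46982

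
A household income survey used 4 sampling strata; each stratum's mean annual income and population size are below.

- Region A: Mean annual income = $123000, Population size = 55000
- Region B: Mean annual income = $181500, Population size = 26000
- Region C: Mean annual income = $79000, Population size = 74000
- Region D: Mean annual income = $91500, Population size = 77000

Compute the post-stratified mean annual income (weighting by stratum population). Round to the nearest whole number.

105067

Σ Nₕ·x̄ₕ = 123000×55000 + 181500×26000 + 79000×74000 + 91500×77000
  = 24375500000
Σ Nₕ = 232000
Overall mean = 24375500000 / 232000 = 105066.81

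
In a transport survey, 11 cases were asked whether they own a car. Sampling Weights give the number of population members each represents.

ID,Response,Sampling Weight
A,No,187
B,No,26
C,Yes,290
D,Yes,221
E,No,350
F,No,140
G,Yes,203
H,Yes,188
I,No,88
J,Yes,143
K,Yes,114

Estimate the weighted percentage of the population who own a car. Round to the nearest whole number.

Sum of weights for 'Yes' = 290 + 221 + 203 + 188 + 143 + 114 = 1159
Total weight = 187 + 26 + 290 + 221 + 350 + 140 + 203 + 188 + 88 + 143 + 114 = 1950
Weighted proportion = 1159 / 1950 = 0.59435897 → 59.435897%

59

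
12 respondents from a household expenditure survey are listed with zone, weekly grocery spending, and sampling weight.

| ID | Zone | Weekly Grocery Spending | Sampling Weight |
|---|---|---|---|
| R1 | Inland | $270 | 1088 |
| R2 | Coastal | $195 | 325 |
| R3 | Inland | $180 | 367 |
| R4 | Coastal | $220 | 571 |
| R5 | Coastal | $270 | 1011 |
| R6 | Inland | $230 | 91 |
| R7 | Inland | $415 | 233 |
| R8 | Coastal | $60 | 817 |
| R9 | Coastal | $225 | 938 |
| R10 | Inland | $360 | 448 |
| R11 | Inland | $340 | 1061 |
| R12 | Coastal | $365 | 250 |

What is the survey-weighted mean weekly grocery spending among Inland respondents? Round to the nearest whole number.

Inland rows: R1, R3, R6, R7, R10, R11
Weighted sum = 270×1088 + 180×367 + 230×91 + 415×233 + 360×448 + 340×1061
  = 293760 + 66060 + 20930 + 96695 + 161280 + 360740 = 999465
Sum of weights = 3288
Weighted mean = 999465 / 3288 = 303.97354

304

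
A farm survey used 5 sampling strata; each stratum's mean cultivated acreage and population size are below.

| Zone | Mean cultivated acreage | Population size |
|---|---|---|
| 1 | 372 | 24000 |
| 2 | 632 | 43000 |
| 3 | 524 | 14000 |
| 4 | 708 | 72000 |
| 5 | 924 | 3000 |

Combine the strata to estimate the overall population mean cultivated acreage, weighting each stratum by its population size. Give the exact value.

Σ Nₕ·x̄ₕ = 372×24000 + 632×43000 + 524×14000 + 708×72000 + 924×3000
  = 8928000 + 27176000 + 7336000 + 50976000 + 2772000 = 97188000
Σ Nₕ = 156000
Overall mean = 97188000 / 156000 = 623

623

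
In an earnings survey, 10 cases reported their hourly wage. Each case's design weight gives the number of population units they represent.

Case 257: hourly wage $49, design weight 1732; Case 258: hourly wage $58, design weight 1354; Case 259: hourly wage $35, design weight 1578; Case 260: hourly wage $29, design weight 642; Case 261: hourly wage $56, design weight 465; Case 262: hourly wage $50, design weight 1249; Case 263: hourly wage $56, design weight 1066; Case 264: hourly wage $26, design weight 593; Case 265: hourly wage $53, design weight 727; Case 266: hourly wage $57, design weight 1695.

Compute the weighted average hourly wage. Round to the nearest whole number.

48

Weighted sum = 49×1732 + 58×1354 + 35×1578 + 29×642 + 56×465 + 50×1249 + 56×1066 + 26×593 + 53×727 + 57×1695
  = 84868 + 78532 + 55230 + 18618 + 26040 + 62450 + 59696 + 15418 + 38531 + 96615 = 535998
Sum of weights = 1732 + 1354 + 1578 + 642 + 465 + 1249 + 1066 + 593 + 727 + 1695 = 11101
Weighted mean = 535998 / 11101 = 48.283758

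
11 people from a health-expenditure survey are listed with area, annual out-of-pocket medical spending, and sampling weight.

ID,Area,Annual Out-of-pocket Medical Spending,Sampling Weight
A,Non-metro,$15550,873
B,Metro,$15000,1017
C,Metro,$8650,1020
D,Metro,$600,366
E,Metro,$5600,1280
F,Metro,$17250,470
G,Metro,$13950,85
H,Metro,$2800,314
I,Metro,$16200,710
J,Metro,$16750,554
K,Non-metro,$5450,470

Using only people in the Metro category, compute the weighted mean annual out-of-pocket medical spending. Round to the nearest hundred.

Metro rows: B, C, D, E, F, G, H, I, J
Weighted sum = 62419550
Sum of weights = 1017 + 1020 + 366 + 1280 + 470 + 85 + 314 + 710 + 554 = 5816
Weighted mean = 62419550 / 5816 = 10732.385

10700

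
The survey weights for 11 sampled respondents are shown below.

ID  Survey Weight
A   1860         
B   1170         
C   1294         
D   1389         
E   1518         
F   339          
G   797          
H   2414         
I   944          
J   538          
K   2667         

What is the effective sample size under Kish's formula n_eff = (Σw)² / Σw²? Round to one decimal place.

8.7

Σ wᵢ = 1860 + 1170 + 1294 + 1389 + 1518 + 339 + 797 + 2414 + 944 + 538 + 2667 = 14930
Σ wᵢ² = 25607576
n_eff = 14930² / 25607576 = 222904900 / 25607576 = 8.7046466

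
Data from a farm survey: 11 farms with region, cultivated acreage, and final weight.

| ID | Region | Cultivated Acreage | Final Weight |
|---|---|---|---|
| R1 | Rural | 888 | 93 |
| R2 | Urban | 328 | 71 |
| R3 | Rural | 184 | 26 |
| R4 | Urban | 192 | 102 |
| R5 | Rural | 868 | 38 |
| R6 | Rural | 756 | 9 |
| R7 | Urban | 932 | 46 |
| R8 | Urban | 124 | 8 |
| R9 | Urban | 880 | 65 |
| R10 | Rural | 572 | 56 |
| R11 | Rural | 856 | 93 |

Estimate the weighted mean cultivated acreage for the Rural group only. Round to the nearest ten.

760

Rural rows: R1, R3, R5, R6, R10, R11
Weighted sum = 888×93 + 184×26 + 868×38 + 756×9 + 572×56 + 856×93
  = 82584 + 4784 + 32984 + 6804 + 32032 + 79608 = 238796
Sum of weights = 93 + 26 + 38 + 9 + 56 + 93 = 315
Weighted mean = 238796 / 315 = 758.08254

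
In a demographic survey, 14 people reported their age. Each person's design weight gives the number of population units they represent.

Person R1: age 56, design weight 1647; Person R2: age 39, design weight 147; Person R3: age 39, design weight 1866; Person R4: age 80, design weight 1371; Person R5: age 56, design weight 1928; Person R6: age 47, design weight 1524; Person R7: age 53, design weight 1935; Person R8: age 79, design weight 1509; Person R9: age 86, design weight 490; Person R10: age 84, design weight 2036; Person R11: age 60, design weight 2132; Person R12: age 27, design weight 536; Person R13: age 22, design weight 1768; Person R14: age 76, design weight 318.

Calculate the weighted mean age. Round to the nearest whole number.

57

Weighted sum = 1100401
Sum of weights = 19207
Weighted mean = 1100401 / 19207 = 57.291664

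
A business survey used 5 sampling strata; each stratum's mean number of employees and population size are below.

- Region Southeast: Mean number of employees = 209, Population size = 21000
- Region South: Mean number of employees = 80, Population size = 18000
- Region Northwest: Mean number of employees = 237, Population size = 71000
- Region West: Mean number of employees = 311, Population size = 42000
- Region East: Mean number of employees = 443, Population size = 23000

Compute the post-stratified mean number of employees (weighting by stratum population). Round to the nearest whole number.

262

Σ Nₕ·x̄ₕ = 209×21000 + 80×18000 + 237×71000 + 311×42000 + 443×23000
  = 4389000 + 1440000 + 16827000 + 13062000 + 10189000 = 45907000
Σ Nₕ = 175000
Overall mean = 45907000 / 175000 = 262.32571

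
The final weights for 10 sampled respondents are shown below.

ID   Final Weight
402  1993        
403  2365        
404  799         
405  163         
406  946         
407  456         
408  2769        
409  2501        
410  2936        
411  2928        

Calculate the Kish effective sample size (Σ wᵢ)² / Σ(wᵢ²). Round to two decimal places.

7.51

Σ wᵢ = 1993 + 2365 + 799 + 163 + 946 + 456 + 2769 + 2501 + 2936 + 2928 = 17856
Σ wᵢ² = 3972049 + 5593225 + 638401 + 26569 + 894916 + 207936 + 7667361 + 6255001 + 8620096 + 8573184 = 42448738
n_eff = 17856² / 42448738 = 318836736 / 42448738 = 7.5111005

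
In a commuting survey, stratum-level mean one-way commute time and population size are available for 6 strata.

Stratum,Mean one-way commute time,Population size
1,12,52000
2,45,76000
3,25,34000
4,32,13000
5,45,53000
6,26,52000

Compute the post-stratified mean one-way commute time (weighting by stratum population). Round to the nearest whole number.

Σ Nₕ·x̄ₕ = 12×52000 + 45×76000 + 25×34000 + 32×13000 + 45×53000 + 26×52000
  = 624000 + 3420000 + 850000 + 416000 + 2385000 + 1352000 = 9047000
Σ Nₕ = 52000 + 76000 + 34000 + 13000 + 53000 + 52000 = 280000
Overall mean = 9047000 / 280000 = 32.310714

32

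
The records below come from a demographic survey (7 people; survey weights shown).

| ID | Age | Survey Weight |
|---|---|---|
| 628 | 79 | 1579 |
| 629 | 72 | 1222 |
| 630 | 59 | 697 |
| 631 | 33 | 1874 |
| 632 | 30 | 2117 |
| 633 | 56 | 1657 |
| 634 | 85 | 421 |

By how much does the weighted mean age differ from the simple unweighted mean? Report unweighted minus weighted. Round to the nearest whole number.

Unweighted sum = 79 + 72 + 59 + 33 + 30 + 56 + 85 = 414
Unweighted mean = 414 / 7 = 59.142857
Weighted sum = 79×1579 + 72×1222 + 59×697 + 33×1874 + 30×2117 + 56×1657 + 85×421
  = 124741 + 87984 + 41123 + 61842 + 63510 + 92792 + 35785 = 507777
Sum of weights = 9567
Weighted mean = 507777 / 9567 = 53.075886
Difference (unweighted minus weighted) = 6.0669713

6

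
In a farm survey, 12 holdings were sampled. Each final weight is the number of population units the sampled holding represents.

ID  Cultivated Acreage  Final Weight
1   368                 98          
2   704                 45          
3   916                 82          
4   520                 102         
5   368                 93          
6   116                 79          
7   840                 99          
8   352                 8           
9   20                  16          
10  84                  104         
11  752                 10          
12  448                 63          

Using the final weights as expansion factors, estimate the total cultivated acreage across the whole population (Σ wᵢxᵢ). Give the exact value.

Weighted total = 368×98 + 704×45 + 916×82 + 520×102 + 368×93 + 116×79 + 840×99 + 352×8 + 20×16 + 84×104 + 752×10 + 448×63
  = 36064 + 31680 + 75112 + 53040 + 34224 + 9164 + 83160 + 2816 + 320 + 8736 + 7520 + 28224 = 370060

370060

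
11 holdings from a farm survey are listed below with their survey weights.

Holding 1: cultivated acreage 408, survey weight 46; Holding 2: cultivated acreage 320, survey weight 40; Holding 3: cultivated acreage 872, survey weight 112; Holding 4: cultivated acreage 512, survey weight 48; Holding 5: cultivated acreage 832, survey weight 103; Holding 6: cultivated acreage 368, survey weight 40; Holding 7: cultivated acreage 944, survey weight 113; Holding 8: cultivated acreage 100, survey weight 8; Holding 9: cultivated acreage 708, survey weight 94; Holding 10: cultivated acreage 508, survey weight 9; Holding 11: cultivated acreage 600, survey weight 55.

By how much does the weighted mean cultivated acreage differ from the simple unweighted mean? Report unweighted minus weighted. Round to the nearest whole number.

Unweighted sum = 408 + 320 + 872 + 512 + 832 + 368 + 944 + 100 + 708 + 508 + 600 = 6172
Unweighted mean = 6172 / 11 = 561.09091
Weighted sum = 408×46 + 320×40 + 872×112 + 512×48 + 832×103 + 368×40 + 944×113 + 100×8 + 708×94 + 508×9 + 600×55
  = 18768 + 12800 + 97664 + 24576 + 85696 + 14720 + 106672 + 800 + 66552 + 4572 + 33000 = 465820
Sum of weights = 46 + 40 + 112 + 48 + 103 + 40 + 113 + 8 + 94 + 9 + 55 = 668
Weighted mean = 465820 / 668 = 697.33533
Difference (unweighted minus weighted) = -136.24442

-136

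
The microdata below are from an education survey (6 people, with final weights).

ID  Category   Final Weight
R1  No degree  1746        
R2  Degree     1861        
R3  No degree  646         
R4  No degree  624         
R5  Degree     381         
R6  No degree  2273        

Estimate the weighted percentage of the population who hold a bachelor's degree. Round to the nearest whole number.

Sum of weights for 'Degree' = 1861 + 381 = 2242
Total weight = 1746 + 1861 + 646 + 624 + 381 + 2273 = 7531
Weighted proportion = 2242 / 7531 = 0.29770283 → 29.770283%

30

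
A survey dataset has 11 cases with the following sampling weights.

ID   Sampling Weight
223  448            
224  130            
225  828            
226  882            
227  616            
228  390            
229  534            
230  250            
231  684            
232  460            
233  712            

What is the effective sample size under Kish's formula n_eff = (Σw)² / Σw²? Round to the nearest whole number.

Σ wᵢ = 448 + 130 + 828 + 882 + 616 + 390 + 534 + 250 + 684 + 460 + 712 = 5934
Σ wᵢ² = 3746724
n_eff = 5934² / 3746724 = 35212356 / 3746724 = 9.3981718

9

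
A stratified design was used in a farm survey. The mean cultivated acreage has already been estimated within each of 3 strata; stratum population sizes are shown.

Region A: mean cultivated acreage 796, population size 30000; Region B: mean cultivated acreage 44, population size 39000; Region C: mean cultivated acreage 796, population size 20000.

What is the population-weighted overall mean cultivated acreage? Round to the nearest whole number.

Σ Nₕ·x̄ₕ = 796×30000 + 44×39000 + 796×20000
  = 41516000
Σ Nₕ = 30000 + 39000 + 20000 = 89000
Overall mean = 41516000 / 89000 = 466.47191

466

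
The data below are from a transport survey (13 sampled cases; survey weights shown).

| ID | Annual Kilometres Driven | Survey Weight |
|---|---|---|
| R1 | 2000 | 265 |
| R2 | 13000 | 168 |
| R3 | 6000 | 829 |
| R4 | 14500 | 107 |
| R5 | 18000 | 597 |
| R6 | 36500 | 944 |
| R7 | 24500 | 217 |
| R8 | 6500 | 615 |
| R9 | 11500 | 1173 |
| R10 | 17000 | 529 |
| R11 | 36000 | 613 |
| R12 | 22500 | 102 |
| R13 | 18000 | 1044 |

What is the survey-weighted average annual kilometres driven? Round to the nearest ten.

17960

Weighted sum = 129393000
Sum of weights = 7203
Weighted mean = 129393000 / 7203 = 17963.765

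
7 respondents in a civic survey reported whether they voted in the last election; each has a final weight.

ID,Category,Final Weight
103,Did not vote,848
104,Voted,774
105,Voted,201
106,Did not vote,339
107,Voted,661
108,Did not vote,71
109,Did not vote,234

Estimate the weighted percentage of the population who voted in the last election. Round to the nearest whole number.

52

Sum of weights for 'Voted' = 774 + 201 + 661 = 1636
Total weight = 848 + 774 + 201 + 339 + 661 + 71 + 234 = 3128
Weighted proportion = 1636 / 3128 = 0.5230179 → 52.30179%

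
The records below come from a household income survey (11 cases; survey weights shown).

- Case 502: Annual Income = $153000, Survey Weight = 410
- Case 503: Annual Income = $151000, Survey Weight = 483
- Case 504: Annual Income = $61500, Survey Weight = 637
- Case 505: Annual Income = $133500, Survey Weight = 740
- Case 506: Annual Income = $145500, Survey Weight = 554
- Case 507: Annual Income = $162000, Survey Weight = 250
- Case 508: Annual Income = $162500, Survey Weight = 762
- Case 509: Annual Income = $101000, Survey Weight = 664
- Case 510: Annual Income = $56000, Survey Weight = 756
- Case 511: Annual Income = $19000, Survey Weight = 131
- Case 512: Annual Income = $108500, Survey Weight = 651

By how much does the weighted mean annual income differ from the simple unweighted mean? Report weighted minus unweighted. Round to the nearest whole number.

Unweighted sum = 153000 + 151000 + 61500 + 133500 + 145500 + 162000 + 162500 + 101000 + 56000 + 19000 + 108500 = 1253500
Unweighted mean = 1253500 / 11 = 113954.55
Weighted sum = 153000×410 + 151000×483 + 61500×637 + 133500×740 + 145500×554 + 162000×250 + 162500×762 + 101000×664 + 56000×756 + 19000×131 + 108500×651
  = 62730000 + 72933000 + 39175500 + 98790000 + 80607000 + 40500000 + 123825000 + 67064000 + 42336000 + 2489000 + 70633500 = 701083000
Sum of weights = 410 + 483 + 637 + 740 + 554 + 250 + 762 + 664 + 756 + 131 + 651 = 6038
Weighted mean = 701083000 / 6038 = 116111.79
Difference (weighted minus unweighted) = 2157.2465

2157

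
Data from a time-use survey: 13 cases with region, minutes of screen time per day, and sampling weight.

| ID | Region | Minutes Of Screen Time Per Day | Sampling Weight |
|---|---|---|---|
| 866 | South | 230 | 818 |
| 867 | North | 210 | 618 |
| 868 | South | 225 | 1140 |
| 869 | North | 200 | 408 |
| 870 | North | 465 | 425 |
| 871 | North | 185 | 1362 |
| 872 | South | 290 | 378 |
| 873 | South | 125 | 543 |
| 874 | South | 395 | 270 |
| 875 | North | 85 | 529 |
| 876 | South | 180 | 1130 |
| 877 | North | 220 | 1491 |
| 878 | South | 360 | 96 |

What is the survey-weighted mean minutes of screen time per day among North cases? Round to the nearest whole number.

North rows: 867, 869, 870, 871, 875, 877
Weighted sum = 1033960
Sum of weights = 618 + 408 + 425 + 1362 + 529 + 1491 = 4833
Weighted mean = 1033960 / 4833 = 213.93751

214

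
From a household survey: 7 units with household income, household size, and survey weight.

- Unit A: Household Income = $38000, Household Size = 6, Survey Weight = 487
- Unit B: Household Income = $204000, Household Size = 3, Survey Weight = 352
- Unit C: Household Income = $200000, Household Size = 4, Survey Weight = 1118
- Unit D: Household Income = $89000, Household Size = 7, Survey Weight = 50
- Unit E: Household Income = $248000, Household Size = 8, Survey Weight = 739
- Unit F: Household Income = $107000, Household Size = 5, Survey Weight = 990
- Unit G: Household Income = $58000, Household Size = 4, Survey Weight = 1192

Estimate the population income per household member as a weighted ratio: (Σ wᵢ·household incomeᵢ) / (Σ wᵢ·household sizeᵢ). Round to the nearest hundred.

27700

Σ wᵢ·y = 38000×487 + 204000×352 + 200000×1118 + 89000×50 + 248000×739 + 107000×990 + 58000×1192
  = 18506000 + 71808000 + 223600000 + 4450000 + 183272000 + 105930000 + 69136000 = 676702000
Σ wᵢ·x = 6×487 + 3×352 + 4×1118 + 7×50 + 8×739 + 5×990 + 4×1192
  = 2922 + 1056 + 4472 + 350 + 5912 + 4950 + 4768 = 24430
Ratio = 676702000 / 24430 = 27699.632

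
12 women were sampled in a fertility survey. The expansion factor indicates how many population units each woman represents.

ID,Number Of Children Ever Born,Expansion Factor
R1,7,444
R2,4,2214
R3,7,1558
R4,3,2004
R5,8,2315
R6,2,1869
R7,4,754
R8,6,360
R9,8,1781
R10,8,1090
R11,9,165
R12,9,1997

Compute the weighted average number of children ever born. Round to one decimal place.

Weighted sum = 7×444 + 4×2214 + 7×1558 + 3×2004 + 8×2315 + 2×1869 + 4×754 + 6×360 + 8×1781 + 8×1090 + 9×165 + 9×1997
  = 3108 + 8856 + 10906 + 6012 + 18520 + 3738 + 3016 + 2160 + 14248 + 8720 + 1485 + 17973 = 98742
Sum of weights = 444 + 2214 + 1558 + 2004 + 2315 + 1869 + 754 + 360 + 1781 + 1090 + 165 + 1997 = 16551
Weighted mean = 98742 / 16551 = 5.9659235

6.0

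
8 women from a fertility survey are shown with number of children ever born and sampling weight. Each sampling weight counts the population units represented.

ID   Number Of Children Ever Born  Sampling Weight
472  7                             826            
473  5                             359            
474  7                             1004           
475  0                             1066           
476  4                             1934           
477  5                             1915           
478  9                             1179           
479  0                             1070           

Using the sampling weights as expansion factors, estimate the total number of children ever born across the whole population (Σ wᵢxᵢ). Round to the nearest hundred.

42500

Weighted total = 7×826 + 5×359 + 7×1004 + 0×1066 + 4×1934 + 5×1915 + 9×1179 + 0×1070
  = 5782 + 1795 + 7028 + 0 + 7736 + 9575 + 10611 + 0 = 42527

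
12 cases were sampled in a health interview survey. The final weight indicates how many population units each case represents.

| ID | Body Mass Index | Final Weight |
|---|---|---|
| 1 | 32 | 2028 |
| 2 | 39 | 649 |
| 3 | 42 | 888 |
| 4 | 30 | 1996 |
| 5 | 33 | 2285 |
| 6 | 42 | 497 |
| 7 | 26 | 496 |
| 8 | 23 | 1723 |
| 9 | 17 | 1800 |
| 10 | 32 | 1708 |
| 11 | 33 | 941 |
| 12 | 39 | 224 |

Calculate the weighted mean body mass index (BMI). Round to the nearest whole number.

Weighted sum = 32×2028 + 39×649 + 42×888 + 30×1996 + 33×2285 + 42×497 + 26×496 + 23×1723 + 17×1800 + 32×1708 + 33×941 + 39×224
  = 461232
Sum of weights = 2028 + 649 + 888 + 1996 + 2285 + 497 + 496 + 1723 + 1800 + 1708 + 941 + 224 = 15235
Weighted mean = 461232 / 15235 = 30.2745

30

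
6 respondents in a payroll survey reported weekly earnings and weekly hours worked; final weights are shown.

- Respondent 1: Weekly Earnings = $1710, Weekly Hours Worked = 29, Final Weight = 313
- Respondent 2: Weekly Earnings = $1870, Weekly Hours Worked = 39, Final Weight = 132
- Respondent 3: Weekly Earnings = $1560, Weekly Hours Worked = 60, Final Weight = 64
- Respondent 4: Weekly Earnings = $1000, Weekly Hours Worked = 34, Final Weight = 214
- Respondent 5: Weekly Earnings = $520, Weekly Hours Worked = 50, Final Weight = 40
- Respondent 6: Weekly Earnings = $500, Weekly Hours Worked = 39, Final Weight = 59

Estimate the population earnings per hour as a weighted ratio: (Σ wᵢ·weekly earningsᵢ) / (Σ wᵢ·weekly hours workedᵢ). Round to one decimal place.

Σ wᵢ·y = 1710×313 + 1870×132 + 1560×64 + 1000×214 + 520×40 + 500×59
  = 535230 + 246840 + 99840 + 214000 + 20800 + 29500 = 1146210
Σ wᵢ·x = 29×313 + 39×132 + 60×64 + 34×214 + 50×40 + 39×59
  = 9077 + 5148 + 3840 + 7276 + 2000 + 2301 = 29642
Ratio = 1146210 / 29642 = 38.668443

38.7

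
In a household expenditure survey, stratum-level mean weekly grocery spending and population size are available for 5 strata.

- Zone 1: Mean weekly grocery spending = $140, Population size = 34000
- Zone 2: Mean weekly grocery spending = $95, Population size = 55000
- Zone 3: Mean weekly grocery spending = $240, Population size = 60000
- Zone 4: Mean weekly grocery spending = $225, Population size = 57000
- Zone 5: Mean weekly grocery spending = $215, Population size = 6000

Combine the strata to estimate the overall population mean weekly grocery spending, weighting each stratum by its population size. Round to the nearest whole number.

182

Σ Nₕ·x̄ₕ = 140×34000 + 95×55000 + 240×60000 + 225×57000 + 215×6000
  = 4760000 + 5225000 + 14400000 + 12825000 + 1290000 = 38500000
Σ Nₕ = 34000 + 55000 + 60000 + 57000 + 6000 = 212000
Overall mean = 38500000 / 212000 = 181.60377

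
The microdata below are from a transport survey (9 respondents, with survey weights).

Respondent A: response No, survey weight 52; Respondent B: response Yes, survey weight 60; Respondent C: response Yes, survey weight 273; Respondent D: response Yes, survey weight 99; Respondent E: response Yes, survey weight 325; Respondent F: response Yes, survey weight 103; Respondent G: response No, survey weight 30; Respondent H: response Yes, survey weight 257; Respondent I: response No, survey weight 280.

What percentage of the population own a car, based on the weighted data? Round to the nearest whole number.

76

Sum of weights for 'Yes' = 60 + 273 + 99 + 325 + 103 + 257 = 1117
Total weight = 52 + 60 + 273 + 99 + 325 + 103 + 30 + 257 + 280 = 1479
Weighted proportion = 1117 / 1479 = 0.75524003 → 75.524003%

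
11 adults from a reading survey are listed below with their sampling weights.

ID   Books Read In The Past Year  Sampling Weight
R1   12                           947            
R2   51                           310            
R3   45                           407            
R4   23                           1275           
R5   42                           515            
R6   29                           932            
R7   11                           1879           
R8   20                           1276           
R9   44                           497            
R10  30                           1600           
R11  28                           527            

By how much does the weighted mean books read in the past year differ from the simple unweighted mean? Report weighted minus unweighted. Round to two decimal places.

-5.44

Unweighted sum = 12 + 51 + 45 + 23 + 42 + 29 + 11 + 20 + 44 + 30 + 28 = 335
Unweighted mean = 335 / 11 = 30.454545
Weighted sum = 12×947 + 51×310 + 45×407 + 23×1275 + 42×515 + 29×932 + 11×1879 + 20×1276 + 44×497 + 30×1600 + 28×527
  = 254285
Sum of weights = 947 + 310 + 407 + 1275 + 515 + 932 + 1879 + 1276 + 497 + 1600 + 527 = 10165
Weighted mean = 254285 / 10165 = 25.01574
Difference (weighted minus unweighted) = -5.4388052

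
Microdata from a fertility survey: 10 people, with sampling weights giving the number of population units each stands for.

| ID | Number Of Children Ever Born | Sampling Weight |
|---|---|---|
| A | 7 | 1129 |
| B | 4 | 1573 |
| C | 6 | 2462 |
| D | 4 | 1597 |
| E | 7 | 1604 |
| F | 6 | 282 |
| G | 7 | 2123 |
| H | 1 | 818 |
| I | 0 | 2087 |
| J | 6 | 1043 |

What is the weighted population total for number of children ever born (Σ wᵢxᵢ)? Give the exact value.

Weighted total = 7×1129 + 4×1573 + 6×2462 + 4×1597 + 7×1604 + 6×282 + 7×2123 + 1×818 + 0×2087 + 6×1043
  = 7903 + 6292 + 14772 + 6388 + 11228 + 1692 + 14861 + 818 + 0 + 6258 = 70212

70212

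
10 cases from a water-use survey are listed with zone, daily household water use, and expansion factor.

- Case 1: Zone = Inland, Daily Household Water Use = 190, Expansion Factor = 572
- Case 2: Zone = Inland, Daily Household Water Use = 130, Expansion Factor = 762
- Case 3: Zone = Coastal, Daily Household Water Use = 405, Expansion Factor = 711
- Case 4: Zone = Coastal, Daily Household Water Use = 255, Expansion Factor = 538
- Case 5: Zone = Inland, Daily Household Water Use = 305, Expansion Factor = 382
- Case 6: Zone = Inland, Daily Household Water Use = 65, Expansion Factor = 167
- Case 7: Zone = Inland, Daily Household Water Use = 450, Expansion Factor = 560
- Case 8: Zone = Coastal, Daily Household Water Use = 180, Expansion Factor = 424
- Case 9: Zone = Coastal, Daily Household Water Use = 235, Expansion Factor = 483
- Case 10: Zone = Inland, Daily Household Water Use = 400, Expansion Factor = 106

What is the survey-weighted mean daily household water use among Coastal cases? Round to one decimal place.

285.2

Coastal rows: 3, 4, 8, 9
Weighted sum = 405×711 + 255×538 + 180×424 + 235×483
  = 287955 + 137190 + 76320 + 113505 = 614970
Sum of weights = 711 + 538 + 424 + 483 = 2156
Weighted mean = 614970 / 2156 = 285.23655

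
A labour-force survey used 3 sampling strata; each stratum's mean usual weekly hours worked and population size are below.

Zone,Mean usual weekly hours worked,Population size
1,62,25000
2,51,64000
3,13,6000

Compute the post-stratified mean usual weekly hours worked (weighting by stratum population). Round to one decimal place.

51.5

Σ Nₕ·x̄ₕ = 62×25000 + 51×64000 + 13×6000
  = 1550000 + 3264000 + 78000 = 4892000
Σ Nₕ = 95000
Overall mean = 4892000 / 95000 = 51.494737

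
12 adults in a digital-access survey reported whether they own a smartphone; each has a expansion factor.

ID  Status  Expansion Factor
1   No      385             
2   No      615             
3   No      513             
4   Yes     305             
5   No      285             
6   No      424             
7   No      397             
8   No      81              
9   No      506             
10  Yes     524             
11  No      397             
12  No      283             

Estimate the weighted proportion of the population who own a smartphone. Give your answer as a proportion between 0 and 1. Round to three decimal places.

0.176

Sum of weights for 'Yes' = 305 + 524 = 829
Total weight = 385 + 615 + 513 + 305 + 285 + 424 + 397 + 81 + 506 + 524 + 397 + 283 = 4715
Weighted proportion = 829 / 4715 = 0.17582185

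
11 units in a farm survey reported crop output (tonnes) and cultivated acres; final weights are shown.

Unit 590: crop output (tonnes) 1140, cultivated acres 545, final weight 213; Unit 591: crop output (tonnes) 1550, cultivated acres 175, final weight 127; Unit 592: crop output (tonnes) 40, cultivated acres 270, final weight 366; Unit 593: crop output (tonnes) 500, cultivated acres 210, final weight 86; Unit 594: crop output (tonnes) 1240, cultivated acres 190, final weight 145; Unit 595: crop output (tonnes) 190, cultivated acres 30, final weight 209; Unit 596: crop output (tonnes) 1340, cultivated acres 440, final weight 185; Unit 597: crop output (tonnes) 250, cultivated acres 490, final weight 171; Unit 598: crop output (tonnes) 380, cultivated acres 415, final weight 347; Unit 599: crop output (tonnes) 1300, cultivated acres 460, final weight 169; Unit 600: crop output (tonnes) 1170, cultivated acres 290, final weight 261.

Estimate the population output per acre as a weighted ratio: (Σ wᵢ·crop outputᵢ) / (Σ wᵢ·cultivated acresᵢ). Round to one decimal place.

2.2

Σ wᵢ·y = 1140×213 + 1550×127 + 40×366 + 500×86 + 1240×145 + 190×209 + 1340×185 + 250×171 + 380×347 + 1300×169 + 1170×261
  = 242820 + 196850 + 14640 + 43000 + 179800 + 39710 + 247900 + 42750 + 131860 + 219700 + 305370 = 1664400
Σ wᵢ·x = 751635
Ratio = 1664400 / 751635 = 2.2143727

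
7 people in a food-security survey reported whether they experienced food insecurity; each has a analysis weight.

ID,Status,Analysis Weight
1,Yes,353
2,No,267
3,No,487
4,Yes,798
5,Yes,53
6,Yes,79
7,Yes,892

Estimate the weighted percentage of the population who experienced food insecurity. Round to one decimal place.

Sum of weights for 'Yes' = 353 + 798 + 53 + 79 + 892 = 2175
Total weight = 353 + 267 + 487 + 798 + 53 + 79 + 892 = 2929
Weighted proportion = 2175 / 2929 = 0.74257426 → 74.257426%

74.3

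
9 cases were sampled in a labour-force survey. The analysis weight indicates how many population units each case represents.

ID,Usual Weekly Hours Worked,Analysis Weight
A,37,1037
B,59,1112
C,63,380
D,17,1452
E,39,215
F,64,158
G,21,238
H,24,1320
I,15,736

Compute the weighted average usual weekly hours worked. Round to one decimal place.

Weighted sum = 218816
Sum of weights = 1037 + 1112 + 380 + 1452 + 215 + 158 + 238 + 1320 + 736 = 6648
Weighted mean = 218816 / 6648 = 32.914561

32.9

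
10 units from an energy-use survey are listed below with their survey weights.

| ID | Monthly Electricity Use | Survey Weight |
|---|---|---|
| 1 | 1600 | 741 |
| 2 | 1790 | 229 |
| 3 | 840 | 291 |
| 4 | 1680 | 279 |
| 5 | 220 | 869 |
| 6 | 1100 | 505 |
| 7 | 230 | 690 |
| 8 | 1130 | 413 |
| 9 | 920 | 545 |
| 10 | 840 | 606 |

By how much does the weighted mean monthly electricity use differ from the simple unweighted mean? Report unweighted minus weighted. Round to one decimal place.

127.3

Unweighted sum = 1600 + 1790 + 840 + 1680 + 220 + 1100 + 230 + 1130 + 920 + 840 = 10350
Unweighted mean = 10350 / 10 = 1035
Weighted sum = 1600×741 + 1790×229 + 840×291 + 1680×279 + 220×869 + 1100×505 + 230×690 + 1130×413 + 920×545 + 840×606
  = 1185600 + 409910 + 244440 + 468720 + 191180 + 555500 + 158700 + 466690 + 501400 + 509040 = 4691180
Sum of weights = 741 + 229 + 291 + 279 + 869 + 505 + 690 + 413 + 545 + 606 = 5168
Weighted mean = 4691180 / 5168 = 907.73607
Difference (unweighted minus weighted) = 127.26393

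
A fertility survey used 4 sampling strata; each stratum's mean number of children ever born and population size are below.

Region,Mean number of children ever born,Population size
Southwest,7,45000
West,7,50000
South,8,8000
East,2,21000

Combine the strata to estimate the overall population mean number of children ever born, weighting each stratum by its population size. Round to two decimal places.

Σ Nₕ·x̄ₕ = 7×45000 + 7×50000 + 8×8000 + 2×21000
  = 315000 + 350000 + 64000 + 42000 = 771000
Σ Nₕ = 45000 + 50000 + 8000 + 21000 = 124000
Overall mean = 771000 / 124000 = 6.2177419

6.22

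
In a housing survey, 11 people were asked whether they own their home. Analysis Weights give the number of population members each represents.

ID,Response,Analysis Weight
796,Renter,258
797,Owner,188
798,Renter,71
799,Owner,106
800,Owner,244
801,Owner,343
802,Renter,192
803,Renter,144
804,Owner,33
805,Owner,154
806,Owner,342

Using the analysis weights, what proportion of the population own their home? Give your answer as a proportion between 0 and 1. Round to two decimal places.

Sum of weights for 'Owner' = 188 + 106 + 244 + 343 + 33 + 154 + 342 = 1410
Total weight = 258 + 188 + 71 + 106 + 244 + 343 + 192 + 144 + 33 + 154 + 342 = 2075
Weighted proportion = 1410 / 2075 = 0.67951807

0.68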